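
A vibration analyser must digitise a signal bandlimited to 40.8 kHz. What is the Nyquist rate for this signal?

81.6 kHz

Nyquist rate = 2 × 40.8 kHz = 81.6 kHz.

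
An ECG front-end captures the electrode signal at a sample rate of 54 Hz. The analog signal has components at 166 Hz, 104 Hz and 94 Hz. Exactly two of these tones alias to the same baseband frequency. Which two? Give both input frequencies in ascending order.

fs/2 = 27 Hz.
166 Hz mod fs = 4 Hz.
4 Hz ≤ fs/2 = 27 Hz, appears at 4 Hz.
104 Hz mod fs = 50 Hz.
50 Hz > fs/2 = 27 Hz, folds to fs − 50 Hz = 4 Hz.
94 Hz mod fs = 40 Hz.
40 Hz > fs/2 = 27 Hz, folds to fs − 40 Hz = 14 Hz.
104 Hz and 166 Hz both map to 4 Hz.

104 Hz, 166 Hz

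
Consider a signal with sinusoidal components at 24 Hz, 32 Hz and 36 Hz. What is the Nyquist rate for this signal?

Highest-frequency component: 36 Hz.
Nyquist rate = 2 × 36 Hz = 72 Hz.

72 Hz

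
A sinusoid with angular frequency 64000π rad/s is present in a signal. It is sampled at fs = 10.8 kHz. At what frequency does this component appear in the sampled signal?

0.4 kHz

ω = 64000π rad/s → f = ω/(2π) = 32000 Hz = 32 kHz.
32 kHz mod fs = 10.4 kHz.
10.4 kHz > fs/2 = 5.4 kHz, folds to fs − 10.4 kHz = 0.4 kHz.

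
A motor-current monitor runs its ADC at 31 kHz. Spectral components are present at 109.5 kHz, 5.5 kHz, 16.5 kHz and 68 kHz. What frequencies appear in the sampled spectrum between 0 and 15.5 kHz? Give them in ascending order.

5.5 kHz, 6 kHz, 14.5 kHz

fs/2 = 15.5 kHz.
109.5 kHz mod fs = 16.5 kHz.
16.5 kHz > fs/2 = 15.5 kHz, folds to fs − 16.5 kHz = 14.5 kHz.
5.5 kHz ≤ fs/2 = 15.5 kHz, passes unchanged.
16.5 kHz > fs/2 = 15.5 kHz, folds to fs − 16.5 kHz = 14.5 kHz.
68 kHz mod fs = 6 kHz.
6 kHz ≤ fs/2 = 15.5 kHz, appears at 6 kHz.
Distinct values: {5.5 kHz, 6 kHz, 14.5 kHz}.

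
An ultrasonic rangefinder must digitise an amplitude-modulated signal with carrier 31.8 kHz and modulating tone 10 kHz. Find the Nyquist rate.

AM sidebands sit at fc ± fm = 21.8 kHz and 41.8 kHz.
Highest-frequency component: 41.8 kHz.
Nyquist rate = 2 × 41.8 kHz = 83.6 kHz.

83.6 kHz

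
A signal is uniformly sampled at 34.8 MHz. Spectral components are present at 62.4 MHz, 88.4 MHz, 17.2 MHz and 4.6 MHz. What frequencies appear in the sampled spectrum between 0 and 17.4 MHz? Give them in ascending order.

fs/2 = 17.4 MHz.
62.4 MHz mod fs = 27.6 MHz.
27.6 MHz > fs/2 = 17.4 MHz, folds to fs − 27.6 MHz = 7.2 MHz.
88.4 MHz mod fs = 18.8 MHz.
18.8 MHz > fs/2 = 17.4 MHz, folds to fs − 18.8 MHz = 16 MHz.
17.2 MHz ≤ fs/2 = 17.4 MHz, passes unchanged.
4.6 MHz ≤ fs/2 = 17.4 MHz, passes unchanged.
Distinct values: {4.6 MHz, 7.2 MHz, 16 MHz, 17.2 MHz}.

4.6 MHz, 7.2 MHz, 16 MHz, 17.2 MHz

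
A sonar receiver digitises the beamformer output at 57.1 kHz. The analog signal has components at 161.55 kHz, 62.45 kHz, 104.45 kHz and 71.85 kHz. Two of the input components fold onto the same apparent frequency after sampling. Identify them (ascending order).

104.45 kHz, 161.55 kHz

fs/2 = 28.55 kHz.
161.55 kHz mod fs = 47.35 kHz.
47.35 kHz > fs/2 = 28.55 kHz, folds to fs − 47.35 kHz = 9.75 kHz.
62.45 kHz mod fs = 5.35 kHz.
5.35 kHz ≤ fs/2 = 28.55 kHz, appears at 5.35 kHz.
104.45 kHz mod fs = 47.35 kHz.
47.35 kHz > fs/2 = 28.55 kHz, folds to fs − 47.35 kHz = 9.75 kHz.
71.85 kHz mod fs = 14.75 kHz.
14.75 kHz ≤ fs/2 = 28.55 kHz, appears at 14.75 kHz.
104.45 kHz and 161.55 kHz both map to 9.75 kHz.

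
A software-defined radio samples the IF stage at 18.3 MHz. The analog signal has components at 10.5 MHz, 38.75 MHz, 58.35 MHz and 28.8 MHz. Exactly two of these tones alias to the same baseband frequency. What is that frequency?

fs/2 = 9.15 MHz.
10.5 MHz > fs/2 = 9.15 MHz, folds to fs − 10.5 MHz = 7.8 MHz.
38.75 MHz mod fs = 2.15 MHz.
2.15 MHz ≤ fs/2 = 9.15 MHz, appears at 2.15 MHz.
58.35 MHz mod fs = 3.45 MHz.
3.45 MHz ≤ fs/2 = 9.15 MHz, appears at 3.45 MHz.
28.8 MHz mod fs = 10.5 MHz.
10.5 MHz > fs/2 = 9.15 MHz, folds to fs − 10.5 MHz = 7.8 MHz.
10.5 MHz and 28.8 MHz both map to 7.8 MHz.

7.8 MHz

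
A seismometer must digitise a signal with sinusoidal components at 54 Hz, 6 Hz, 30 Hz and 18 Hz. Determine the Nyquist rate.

108 Hz

Highest-frequency component: 54 Hz.
Nyquist rate = 2 × 54 Hz = 108 Hz.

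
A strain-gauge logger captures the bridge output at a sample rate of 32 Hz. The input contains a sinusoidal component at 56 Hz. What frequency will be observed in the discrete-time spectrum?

56 Hz mod fs = 24 Hz.
24 Hz > fs/2 = 16 Hz, folds to fs − 24 Hz = 8 Hz.

8 Hz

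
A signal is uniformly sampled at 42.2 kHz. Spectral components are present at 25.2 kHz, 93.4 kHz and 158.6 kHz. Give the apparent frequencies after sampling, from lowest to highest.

fs/2 = 21.1 kHz.
25.2 kHz > fs/2 = 21.1 kHz, folds to fs − 25.2 kHz = 17 kHz.
93.4 kHz mod fs = 9 kHz.
9 kHz ≤ fs/2 = 21.1 kHz, appears at 9 kHz.
158.6 kHz mod fs = 32 kHz.
32 kHz > fs/2 = 21.1 kHz, folds to fs − 32 kHz = 10.2 kHz.
Distinct values: {9 kHz, 10.2 kHz, 17 kHz}.

9 kHz, 10.2 kHz, 17 kHz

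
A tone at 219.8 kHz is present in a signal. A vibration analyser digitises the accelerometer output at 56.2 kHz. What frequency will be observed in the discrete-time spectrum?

219.8 kHz mod fs = 51.2 kHz.
51.2 kHz > fs/2 = 28.1 kHz, folds to fs − 51.2 kHz = 5 kHz.

5 kHz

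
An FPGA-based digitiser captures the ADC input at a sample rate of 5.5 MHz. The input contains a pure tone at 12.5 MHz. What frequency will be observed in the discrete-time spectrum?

1.5 MHz

12.5 MHz mod fs = 1.5 MHz.
1.5 MHz ≤ fs/2 = 2.75 MHz, appears at 1.5 MHz.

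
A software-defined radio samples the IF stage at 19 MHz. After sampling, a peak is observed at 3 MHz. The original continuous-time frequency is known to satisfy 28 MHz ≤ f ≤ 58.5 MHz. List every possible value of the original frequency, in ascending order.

35 MHz, 41 MHz, 54 MHz

Frequencies that alias to 3 MHz are k·fs ± 3 MHz for integer k ≥ 0.
k=0: 3 MHz.
k=1: 16 MHz, 22 MHz.
k=2: 35 MHz, 41 MHz.
k=3: 54 MHz, 60 MHz.
k=4: 73 MHz, 79 MHz.
Within [28 MHz, 58.5 MHz]: 35 MHz, 41 MHz, 54 MHz.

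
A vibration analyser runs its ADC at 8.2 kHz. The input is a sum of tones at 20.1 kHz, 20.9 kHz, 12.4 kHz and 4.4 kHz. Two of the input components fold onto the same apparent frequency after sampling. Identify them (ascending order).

20.1 kHz, 20.9 kHz

fs/2 = 4.1 kHz.
20.1 kHz mod fs = 3.7 kHz.
3.7 kHz ≤ fs/2 = 4.1 kHz, appears at 3.7 kHz.
20.9 kHz mod fs = 4.5 kHz.
4.5 kHz > fs/2 = 4.1 kHz, folds to fs − 4.5 kHz = 3.7 kHz.
12.4 kHz mod fs = 4.2 kHz.
4.2 kHz > fs/2 = 4.1 kHz, folds to fs − 4.2 kHz = 4 kHz.
4.4 kHz > fs/2 = 4.1 kHz, folds to fs − 4.4 kHz = 3.8 kHz.
20.1 kHz and 20.9 kHz both map to 3.7 kHz.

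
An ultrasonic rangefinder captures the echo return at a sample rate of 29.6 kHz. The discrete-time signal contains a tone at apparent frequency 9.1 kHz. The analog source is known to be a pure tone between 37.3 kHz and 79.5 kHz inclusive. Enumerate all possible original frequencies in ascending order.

38.7 kHz, 50.1 kHz, 68.3 kHz

Frequencies that alias to 9.1 kHz are k·fs ± 9.1 kHz for integer k ≥ 0.
k=0: 9.1 kHz.
k=1: 20.5 kHz, 38.7 kHz.
k=2: 50.1 kHz, 68.3 kHz.
k=3: 79.7 kHz, 97.9 kHz.
Within [37.3 kHz, 79.5 kHz]: 38.7 kHz, 50.1 kHz, 68.3 kHz.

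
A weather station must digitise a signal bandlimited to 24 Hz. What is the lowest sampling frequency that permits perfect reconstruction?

48 Hz

Nyquist rate = 2 × 24 Hz = 48 Hz.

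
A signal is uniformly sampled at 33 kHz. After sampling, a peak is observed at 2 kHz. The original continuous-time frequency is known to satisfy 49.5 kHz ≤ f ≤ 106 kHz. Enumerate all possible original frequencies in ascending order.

Frequencies that alias to 2 kHz are k·fs ± 2 kHz for integer k ≥ 0.
k=0: 2 kHz.
k=1: 31 kHz, 35 kHz.
k=2: 64 kHz, 68 kHz.
k=3: 97 kHz, 101 kHz.
k=4: 130 kHz, 134 kHz.
Within [49.5 kHz, 106 kHz]: 64 kHz, 68 kHz, 97 kHz, 101 kHz.

64 kHz, 68 kHz, 97 kHz, 101 kHz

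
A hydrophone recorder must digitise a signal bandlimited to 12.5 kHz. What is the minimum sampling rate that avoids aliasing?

25 kHz

Nyquist rate = 2 × 12.5 kHz = 25 kHz.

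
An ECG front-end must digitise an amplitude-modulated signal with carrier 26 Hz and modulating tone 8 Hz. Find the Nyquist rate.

AM sidebands sit at fc ± fm = 18 Hz and 34 Hz.
Highest-frequency component: 34 Hz.
Nyquist rate = 2 × 34 Hz = 68 Hz.

68 Hz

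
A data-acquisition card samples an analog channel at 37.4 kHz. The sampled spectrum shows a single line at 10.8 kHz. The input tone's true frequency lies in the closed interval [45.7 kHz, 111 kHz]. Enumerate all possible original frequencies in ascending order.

Frequencies that alias to 10.8 kHz are k·fs ± 10.8 kHz for integer k ≥ 0.
k=0: 10.8 kHz.
k=1: 26.6 kHz, 48.2 kHz.
k=2: 64 kHz, 85.6 kHz.
k=3: 101.4 kHz, 123 kHz.
k=4: 138.8 kHz, 160.4 kHz.
Within [45.7 kHz, 111 kHz]: 48.2 kHz, 64 kHz, 85.6 kHz, 101.4 kHz.

48.2 kHz, 64 kHz, 85.6 kHz, 101.4 kHz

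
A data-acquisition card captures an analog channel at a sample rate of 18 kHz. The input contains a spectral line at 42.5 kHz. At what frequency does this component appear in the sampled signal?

42.5 kHz mod fs = 6.5 kHz.
6.5 kHz ≤ fs/2 = 9 kHz, appears at 6.5 kHz.

6.5 kHz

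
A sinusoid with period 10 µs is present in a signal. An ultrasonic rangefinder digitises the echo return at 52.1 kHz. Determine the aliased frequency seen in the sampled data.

T = 10 µs → f = 1/T = 100 kHz.
100 kHz mod fs = 47.9 kHz.
47.9 kHz > fs/2 = 26.05 kHz, folds to fs − 47.9 kHz = 4.2 kHz.

4.2 kHz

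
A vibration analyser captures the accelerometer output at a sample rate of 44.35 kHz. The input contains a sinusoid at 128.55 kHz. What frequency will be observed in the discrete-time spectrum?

4.5 kHz

128.55 kHz mod fs = 39.85 kHz.
39.85 kHz > fs/2 = 22.175 kHz, folds to fs − 39.85 kHz = 4.5 kHz.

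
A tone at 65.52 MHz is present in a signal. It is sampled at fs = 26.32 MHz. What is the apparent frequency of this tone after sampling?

12.88 MHz

65.52 MHz mod fs = 12.88 MHz.
12.88 MHz ≤ fs/2 = 13.16 MHz, appears at 12.88 MHz.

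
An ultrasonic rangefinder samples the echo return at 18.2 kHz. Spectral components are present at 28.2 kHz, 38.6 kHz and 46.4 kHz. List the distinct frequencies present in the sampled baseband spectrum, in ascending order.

2.2 kHz, 8.2 kHz

fs/2 = 9.1 kHz.
28.2 kHz mod fs = 10 kHz.
10 kHz > fs/2 = 9.1 kHz, folds to fs − 10 kHz = 8.2 kHz.
38.6 kHz mod fs = 2.2 kHz.
2.2 kHz ≤ fs/2 = 9.1 kHz, appears at 2.2 kHz.
46.4 kHz mod fs = 10 kHz.
10 kHz > fs/2 = 9.1 kHz, folds to fs − 10 kHz = 8.2 kHz.
Distinct values: {2.2 kHz, 8.2 kHz}.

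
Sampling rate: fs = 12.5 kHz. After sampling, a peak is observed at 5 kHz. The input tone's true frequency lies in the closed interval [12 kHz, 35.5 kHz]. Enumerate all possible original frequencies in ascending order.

17.5 kHz, 20 kHz, 30 kHz, 32.5 kHz

Frequencies that alias to 5 kHz are k·fs ± 5 kHz for integer k ≥ 0.
k=0: 5 kHz.
k=1: 7.5 kHz, 17.5 kHz.
k=2: 20 kHz, 30 kHz.
k=3: 32.5 kHz, 42.5 kHz.
k=4: 45 kHz, 55 kHz.
Within [12 kHz, 35.5 kHz]: 17.5 kHz, 20 kHz, 30 kHz, 32.5 kHz.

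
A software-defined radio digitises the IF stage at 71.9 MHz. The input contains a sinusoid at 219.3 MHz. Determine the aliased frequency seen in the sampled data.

219.3 MHz mod fs = 3.6 MHz.
3.6 MHz ≤ fs/2 = 35.95 MHz, appears at 3.6 MHz.

3.6 MHz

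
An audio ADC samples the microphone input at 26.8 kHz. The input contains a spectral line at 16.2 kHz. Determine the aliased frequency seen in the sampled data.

10.6 kHz

16.2 kHz > fs/2 = 13.4 kHz, folds to fs − 16.2 kHz = 10.6 kHz.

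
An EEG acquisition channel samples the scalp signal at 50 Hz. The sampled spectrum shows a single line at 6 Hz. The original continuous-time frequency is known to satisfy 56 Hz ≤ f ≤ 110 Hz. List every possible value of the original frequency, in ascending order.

56 Hz, 94 Hz, 106 Hz

Frequencies that alias to 6 Hz are k·fs ± 6 Hz for integer k ≥ 0.
k=0: 6 Hz.
k=1: 44 Hz, 56 Hz.
k=2: 94 Hz, 106 Hz.
k=3: 144 Hz, 156 Hz.
Within [56 Hz, 110 Hz]: 56 Hz, 94 Hz, 106 Hz.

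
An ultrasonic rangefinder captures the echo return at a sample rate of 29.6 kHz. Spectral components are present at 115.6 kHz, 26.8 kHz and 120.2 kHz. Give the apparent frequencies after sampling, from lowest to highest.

1.8 kHz, 2.8 kHz

fs/2 = 14.8 kHz.
115.6 kHz mod fs = 26.8 kHz.
26.8 kHz > fs/2 = 14.8 kHz, folds to fs − 26.8 kHz = 2.8 kHz.
26.8 kHz > fs/2 = 14.8 kHz, folds to fs − 26.8 kHz = 2.8 kHz.
120.2 kHz mod fs = 1.8 kHz.
1.8 kHz ≤ fs/2 = 14.8 kHz, appears at 1.8 kHz.
Distinct values: {1.8 kHz, 2.8 kHz}.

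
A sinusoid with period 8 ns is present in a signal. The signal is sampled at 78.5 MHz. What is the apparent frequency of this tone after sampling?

T = 8 ns → f = 1/T = 125 MHz.
125 MHz mod fs = 46.5 MHz.
46.5 MHz > fs/2 = 39.25 MHz, folds to fs − 46.5 MHz = 32 MHz.

32 MHz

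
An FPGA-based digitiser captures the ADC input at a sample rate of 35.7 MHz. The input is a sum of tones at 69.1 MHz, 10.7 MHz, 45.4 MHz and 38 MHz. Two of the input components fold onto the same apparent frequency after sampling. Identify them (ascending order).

38 MHz, 69.1 MHz

fs/2 = 17.85 MHz.
69.1 MHz mod fs = 33.4 MHz.
33.4 MHz > fs/2 = 17.85 MHz, folds to fs − 33.4 MHz = 2.3 MHz.
10.7 MHz ≤ fs/2 = 17.85 MHz, passes unchanged.
45.4 MHz mod fs = 9.7 MHz.
9.7 MHz ≤ fs/2 = 17.85 MHz, appears at 9.7 MHz.
38 MHz mod fs = 2.3 MHz.
2.3 MHz ≤ fs/2 = 17.85 MHz, appears at 2.3 MHz.
38 MHz and 69.1 MHz both map to 2.3 MHz.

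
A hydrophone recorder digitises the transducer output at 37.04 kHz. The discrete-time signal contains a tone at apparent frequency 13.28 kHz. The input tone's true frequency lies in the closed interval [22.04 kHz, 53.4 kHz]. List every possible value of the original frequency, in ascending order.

23.76 kHz, 50.32 kHz

Frequencies that alias to 13.28 kHz are k·fs ± 13.28 kHz for integer k ≥ 0.
k=0: 13.28 kHz.
k=1: 23.76 kHz, 50.32 kHz.
k=2: 60.8 kHz, 87.36 kHz.
Within [22.04 kHz, 53.4 kHz]: 23.76 kHz, 50.32 kHz.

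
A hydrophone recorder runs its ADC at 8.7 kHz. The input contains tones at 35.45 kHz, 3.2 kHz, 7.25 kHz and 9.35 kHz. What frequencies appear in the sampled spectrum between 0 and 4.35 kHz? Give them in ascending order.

fs/2 = 4.35 kHz.
35.45 kHz mod fs = 0.65 kHz.
0.65 kHz ≤ fs/2 = 4.35 kHz, appears at 0.65 kHz.
3.2 kHz ≤ fs/2 = 4.35 kHz, passes unchanged.
7.25 kHz > fs/2 = 4.35 kHz, folds to fs − 7.25 kHz = 1.45 kHz.
9.35 kHz mod fs = 0.65 kHz.
0.65 kHz ≤ fs/2 = 4.35 kHz, appears at 0.65 kHz.
Distinct values: {0.65 kHz, 1.45 kHz, 3.2 kHz}.

0.65 kHz, 1.45 kHz, 3.2 kHz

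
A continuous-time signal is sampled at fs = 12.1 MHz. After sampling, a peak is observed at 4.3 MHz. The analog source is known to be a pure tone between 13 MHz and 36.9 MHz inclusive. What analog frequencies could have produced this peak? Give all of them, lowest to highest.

Frequencies that alias to 4.3 MHz are k·fs ± 4.3 MHz for integer k ≥ 0.
k=0: 4.3 MHz.
k=1: 7.8 MHz, 16.4 MHz.
k=2: 19.9 MHz, 28.5 MHz.
k=3: 32 MHz, 40.6 MHz.
k=4: 44.1 MHz, 52.7 MHz.
Within [13 MHz, 36.9 MHz]: 16.4 MHz, 19.9 MHz, 28.5 MHz, 32 MHz.

16.4 MHz, 19.9 MHz, 28.5 MHz, 32 MHz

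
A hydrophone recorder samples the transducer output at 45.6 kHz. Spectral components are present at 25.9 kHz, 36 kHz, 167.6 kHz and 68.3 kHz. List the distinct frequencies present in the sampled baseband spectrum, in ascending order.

9.6 kHz, 14.8 kHz, 19.7 kHz, 22.7 kHz

fs/2 = 22.8 kHz.
25.9 kHz > fs/2 = 22.8 kHz, folds to fs − 25.9 kHz = 19.7 kHz.
36 kHz > fs/2 = 22.8 kHz, folds to fs − 36 kHz = 9.6 kHz.
167.6 kHz mod fs = 30.8 kHz.
30.8 kHz > fs/2 = 22.8 kHz, folds to fs − 30.8 kHz = 14.8 kHz.
68.3 kHz mod fs = 22.7 kHz.
22.7 kHz ≤ fs/2 = 22.8 kHz, appears at 22.7 kHz.
Distinct values: {9.6 kHz, 14.8 kHz, 19.7 kHz, 22.7 kHz}.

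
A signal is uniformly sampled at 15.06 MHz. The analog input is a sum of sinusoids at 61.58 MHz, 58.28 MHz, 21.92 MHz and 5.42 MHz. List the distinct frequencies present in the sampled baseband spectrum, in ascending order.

1.34 MHz, 1.96 MHz, 5.42 MHz, 6.86 MHz

fs/2 = 7.53 MHz.
61.58 MHz mod fs = 1.34 MHz.
1.34 MHz ≤ fs/2 = 7.53 MHz, appears at 1.34 MHz.
58.28 MHz mod fs = 13.1 MHz.
13.1 MHz > fs/2 = 7.53 MHz, folds to fs − 13.1 MHz = 1.96 MHz.
21.92 MHz mod fs = 6.86 MHz.
6.86 MHz ≤ fs/2 = 7.53 MHz, appears at 6.86 MHz.
5.42 MHz ≤ fs/2 = 7.53 MHz, passes unchanged.
Distinct values: {1.34 MHz, 1.96 MHz, 5.42 MHz, 6.86 MHz}.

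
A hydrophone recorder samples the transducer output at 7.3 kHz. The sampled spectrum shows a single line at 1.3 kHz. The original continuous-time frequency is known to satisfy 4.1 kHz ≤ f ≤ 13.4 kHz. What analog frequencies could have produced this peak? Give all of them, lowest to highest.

6 kHz, 8.6 kHz, 13.3 kHz

Frequencies that alias to 1.3 kHz are k·fs ± 1.3 kHz for integer k ≥ 0.
k=0: 1.3 kHz.
k=1: 6 kHz, 8.6 kHz.
k=2: 13.3 kHz, 15.9 kHz.
k=3: 20.6 kHz, 23.2 kHz.
Within [4.1 kHz, 13.4 kHz]: 6 kHz, 8.6 kHz, 13.3 kHz.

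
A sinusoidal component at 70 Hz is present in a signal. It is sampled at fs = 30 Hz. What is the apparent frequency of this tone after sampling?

10 Hz

70 Hz mod fs = 10 Hz.
10 Hz ≤ fs/2 = 15 Hz, appears at 10 Hz.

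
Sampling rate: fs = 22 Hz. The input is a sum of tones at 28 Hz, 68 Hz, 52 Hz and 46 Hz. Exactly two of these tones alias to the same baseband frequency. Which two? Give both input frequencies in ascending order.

46 Hz, 68 Hz

fs/2 = 11 Hz.
28 Hz mod fs = 6 Hz.
6 Hz ≤ fs/2 = 11 Hz, appears at 6 Hz.
68 Hz mod fs = 2 Hz.
2 Hz ≤ fs/2 = 11 Hz, appears at 2 Hz.
52 Hz mod fs = 8 Hz.
8 Hz ≤ fs/2 = 11 Hz, appears at 8 Hz.
46 Hz mod fs = 2 Hz.
2 Hz ≤ fs/2 = 11 Hz, appears at 2 Hz.
46 Hz and 68 Hz both map to 2 Hz.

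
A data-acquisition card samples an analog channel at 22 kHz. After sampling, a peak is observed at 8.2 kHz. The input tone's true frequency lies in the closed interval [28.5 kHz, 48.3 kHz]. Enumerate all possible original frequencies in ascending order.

Frequencies that alias to 8.2 kHz are k·fs ± 8.2 kHz for integer k ≥ 0.
k=0: 8.2 kHz.
k=1: 13.8 kHz, 30.2 kHz.
k=2: 35.8 kHz, 52.2 kHz.
k=3: 57.8 kHz, 74.2 kHz.
Within [28.5 kHz, 48.3 kHz]: 30.2 kHz, 35.8 kHz.

30.2 kHz, 35.8 kHz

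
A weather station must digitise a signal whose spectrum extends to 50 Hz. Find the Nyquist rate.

100 Hz

Nyquist rate = 2 × 50 Hz = 100 Hz.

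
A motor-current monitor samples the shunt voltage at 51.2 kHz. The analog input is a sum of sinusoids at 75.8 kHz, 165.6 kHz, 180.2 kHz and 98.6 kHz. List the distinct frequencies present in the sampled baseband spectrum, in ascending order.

fs/2 = 25.6 kHz.
75.8 kHz mod fs = 24.6 kHz.
24.6 kHz ≤ fs/2 = 25.6 kHz, appears at 24.6 kHz.
165.6 kHz mod fs = 12 kHz.
12 kHz ≤ fs/2 = 25.6 kHz, appears at 12 kHz.
180.2 kHz mod fs = 26.6 kHz.
26.6 kHz > fs/2 = 25.6 kHz, folds to fs − 26.6 kHz = 24.6 kHz.
98.6 kHz mod fs = 47.4 kHz.
47.4 kHz > fs/2 = 25.6 kHz, folds to fs − 47.4 kHz = 3.8 kHz.
Distinct values: {3.8 kHz, 12 kHz, 24.6 kHz}.

3.8 kHz, 12 kHz, 24.6 kHz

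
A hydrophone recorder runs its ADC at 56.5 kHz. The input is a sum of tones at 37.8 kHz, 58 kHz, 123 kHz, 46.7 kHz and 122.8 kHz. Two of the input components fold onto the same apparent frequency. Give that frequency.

9.8 kHz

fs/2 = 28.25 kHz.
37.8 kHz > fs/2 = 28.25 kHz, folds to fs − 37.8 kHz = 18.7 kHz.
58 kHz mod fs = 1.5 kHz.
1.5 kHz ≤ fs/2 = 28.25 kHz, appears at 1.5 kHz.
123 kHz mod fs = 10 kHz.
10 kHz ≤ fs/2 = 28.25 kHz, appears at 10 kHz.
46.7 kHz > fs/2 = 28.25 kHz, folds to fs − 46.7 kHz = 9.8 kHz.
122.8 kHz mod fs = 9.8 kHz.
9.8 kHz ≤ fs/2 = 28.25 kHz, appears at 9.8 kHz.
46.7 kHz and 122.8 kHz both map to 9.8 kHz.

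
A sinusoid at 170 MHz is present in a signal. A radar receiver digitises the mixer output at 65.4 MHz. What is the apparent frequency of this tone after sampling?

170 MHz mod fs = 39.2 MHz.
39.2 MHz > fs/2 = 32.7 MHz, folds to fs − 39.2 MHz = 26.2 MHz.

26.2 MHz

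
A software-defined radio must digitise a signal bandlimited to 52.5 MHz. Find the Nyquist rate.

Nyquist rate = 2 × 52.5 MHz = 105 MHz.

105 MHz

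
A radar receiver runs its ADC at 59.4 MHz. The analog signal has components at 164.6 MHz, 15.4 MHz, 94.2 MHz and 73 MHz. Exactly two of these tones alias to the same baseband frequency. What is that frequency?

fs/2 = 29.7 MHz.
164.6 MHz mod fs = 45.8 MHz.
45.8 MHz > fs/2 = 29.7 MHz, folds to fs − 45.8 MHz = 13.6 MHz.
15.4 MHz ≤ fs/2 = 29.7 MHz, passes unchanged.
94.2 MHz mod fs = 34.8 MHz.
34.8 MHz > fs/2 = 29.7 MHz, folds to fs − 34.8 MHz = 24.6 MHz.
73 MHz mod fs = 13.6 MHz.
13.6 MHz ≤ fs/2 = 29.7 MHz, appears at 13.6 MHz.
73 MHz and 164.6 MHz both map to 13.6 MHz.

13.6 MHz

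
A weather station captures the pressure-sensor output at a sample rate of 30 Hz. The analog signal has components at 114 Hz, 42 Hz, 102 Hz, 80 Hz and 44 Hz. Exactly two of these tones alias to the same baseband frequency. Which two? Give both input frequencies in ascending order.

fs/2 = 15 Hz.
114 Hz mod fs = 24 Hz.
24 Hz > fs/2 = 15 Hz, folds to fs − 24 Hz = 6 Hz.
42 Hz mod fs = 12 Hz.
12 Hz ≤ fs/2 = 15 Hz, appears at 12 Hz.
102 Hz mod fs = 12 Hz.
12 Hz ≤ fs/2 = 15 Hz, appears at 12 Hz.
80 Hz mod fs = 20 Hz.
20 Hz > fs/2 = 15 Hz, folds to fs − 20 Hz = 10 Hz.
44 Hz mod fs = 14 Hz.
14 Hz ≤ fs/2 = 15 Hz, appears at 14 Hz.
42 Hz and 102 Hz both map to 12 Hz.

42 Hz, 102 Hz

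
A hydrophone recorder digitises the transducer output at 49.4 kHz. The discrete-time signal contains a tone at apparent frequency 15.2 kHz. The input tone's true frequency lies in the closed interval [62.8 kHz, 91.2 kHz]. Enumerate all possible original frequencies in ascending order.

64.6 kHz, 83.6 kHz

Frequencies that alias to 15.2 kHz are k·fs ± 15.2 kHz for integer k ≥ 0.
k=0: 15.2 kHz.
k=1: 34.2 kHz, 64.6 kHz.
k=2: 83.6 kHz, 114 kHz.
k=3: 133 kHz, 163.4 kHz.
Within [62.8 kHz, 91.2 kHz]: 64.6 kHz, 83.6 kHz.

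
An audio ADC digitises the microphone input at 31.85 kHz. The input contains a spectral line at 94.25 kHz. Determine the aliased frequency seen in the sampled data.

1.3 kHz

94.25 kHz mod fs = 30.55 kHz.
30.55 kHz > fs/2 = 15.925 kHz, folds to fs − 30.55 kHz = 1.3 kHz.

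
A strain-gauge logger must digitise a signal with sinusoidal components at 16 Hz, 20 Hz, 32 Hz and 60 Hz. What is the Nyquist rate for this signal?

120 Hz

Highest-frequency component: 60 Hz.
Nyquist rate = 2 × 60 Hz = 120 Hz.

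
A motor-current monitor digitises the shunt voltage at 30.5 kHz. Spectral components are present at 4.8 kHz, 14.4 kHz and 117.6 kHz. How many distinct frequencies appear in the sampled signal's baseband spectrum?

3

fs/2 = 15.25 kHz.
4.8 kHz ≤ fs/2 = 15.25 kHz, passes unchanged.
14.4 kHz ≤ fs/2 = 15.25 kHz, passes unchanged.
117.6 kHz mod fs = 26.1 kHz.
26.1 kHz > fs/2 = 15.25 kHz, folds to fs − 26.1 kHz = 4.4 kHz.
Distinct values: {4.4 kHz, 4.8 kHz, 14.4 kHz} → 3.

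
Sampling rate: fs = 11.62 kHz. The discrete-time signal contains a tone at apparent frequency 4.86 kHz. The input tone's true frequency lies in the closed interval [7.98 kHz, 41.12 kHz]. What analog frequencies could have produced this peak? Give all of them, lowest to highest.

Frequencies that alias to 4.86 kHz are k·fs ± 4.86 kHz for integer k ≥ 0.
k=0: 4.86 kHz.
k=1: 6.76 kHz, 16.48 kHz.
k=2: 18.38 kHz, 28.1 kHz.
k=3: 30 kHz, 39.72 kHz.
k=4: 41.62 kHz, 51.34 kHz.
Within [7.98 kHz, 41.12 kHz]: 16.48 kHz, 18.38 kHz, 28.1 kHz, 30 kHz, 39.72 kHz.

16.48 kHz, 18.38 kHz, 28.1 kHz, 30 kHz, 39.72 kHz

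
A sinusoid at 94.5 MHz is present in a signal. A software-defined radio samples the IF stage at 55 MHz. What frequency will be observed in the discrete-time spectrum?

15.5 MHz

94.5 MHz mod fs = 39.5 MHz.
39.5 MHz > fs/2 = 27.5 MHz, folds to fs − 39.5 MHz = 15.5 MHz.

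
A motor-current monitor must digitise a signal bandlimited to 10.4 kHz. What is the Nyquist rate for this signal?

Nyquist rate = 2 × 10.4 kHz = 20.8 kHz.

20.8 kHz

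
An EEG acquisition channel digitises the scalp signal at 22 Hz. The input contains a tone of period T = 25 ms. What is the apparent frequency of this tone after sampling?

T = 25 ms → f = 1/T = 40 Hz.
40 Hz mod fs = 18 Hz.
18 Hz > fs/2 = 11 Hz, folds to fs − 18 Hz = 4 Hz.

4 Hz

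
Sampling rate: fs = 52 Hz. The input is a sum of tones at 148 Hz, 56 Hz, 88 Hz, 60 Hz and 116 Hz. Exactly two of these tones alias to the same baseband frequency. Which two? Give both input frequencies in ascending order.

fs/2 = 26 Hz.
148 Hz mod fs = 44 Hz.
44 Hz > fs/2 = 26 Hz, folds to fs − 44 Hz = 8 Hz.
56 Hz mod fs = 4 Hz.
4 Hz ≤ fs/2 = 26 Hz, appears at 4 Hz.
88 Hz mod fs = 36 Hz.
36 Hz > fs/2 = 26 Hz, folds to fs − 36 Hz = 16 Hz.
60 Hz mod fs = 8 Hz.
8 Hz ≤ fs/2 = 26 Hz, appears at 8 Hz.
116 Hz mod fs = 12 Hz.
12 Hz ≤ fs/2 = 26 Hz, appears at 12 Hz.
60 Hz and 148 Hz both map to 8 Hz.

60 Hz, 148 Hz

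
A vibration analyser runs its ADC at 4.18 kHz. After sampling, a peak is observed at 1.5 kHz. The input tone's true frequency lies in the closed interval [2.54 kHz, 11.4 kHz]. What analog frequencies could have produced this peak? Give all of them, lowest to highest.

Frequencies that alias to 1.5 kHz are k·fs ± 1.5 kHz for integer k ≥ 0.
k=0: 1.5 kHz.
k=1: 2.68 kHz, 5.68 kHz.
k=2: 6.86 kHz, 9.86 kHz.
k=3: 11.04 kHz, 14.04 kHz.
k=4: 15.22 kHz, 18.22 kHz.
Within [2.54 kHz, 11.4 kHz]: 2.68 kHz, 5.68 kHz, 6.86 kHz, 9.86 kHz, 11.04 kHz.

2.68 kHz, 5.68 kHz, 6.86 kHz, 9.86 kHz, 11.04 kHz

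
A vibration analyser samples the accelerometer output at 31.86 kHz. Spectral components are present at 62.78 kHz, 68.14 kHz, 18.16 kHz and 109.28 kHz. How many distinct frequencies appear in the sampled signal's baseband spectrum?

3

fs/2 = 15.93 kHz.
62.78 kHz mod fs = 30.92 kHz.
30.92 kHz > fs/2 = 15.93 kHz, folds to fs − 30.92 kHz = 0.94 kHz.
68.14 kHz mod fs = 4.42 kHz.
4.42 kHz ≤ fs/2 = 15.93 kHz, appears at 4.42 kHz.
18.16 kHz > fs/2 = 15.93 kHz, folds to fs − 18.16 kHz = 13.7 kHz.
109.28 kHz mod fs = 13.7 kHz.
13.7 kHz ≤ fs/2 = 15.93 kHz, appears at 13.7 kHz.
Distinct values: {0.94 kHz, 4.42 kHz, 13.7 kHz} → 3.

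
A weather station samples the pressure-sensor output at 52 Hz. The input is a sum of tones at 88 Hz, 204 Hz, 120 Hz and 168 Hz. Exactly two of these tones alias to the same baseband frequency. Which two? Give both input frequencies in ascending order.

88 Hz, 120 Hz

fs/2 = 26 Hz.
88 Hz mod fs = 36 Hz.
36 Hz > fs/2 = 26 Hz, folds to fs − 36 Hz = 16 Hz.
204 Hz mod fs = 48 Hz.
48 Hz > fs/2 = 26 Hz, folds to fs − 48 Hz = 4 Hz.
120 Hz mod fs = 16 Hz.
16 Hz ≤ fs/2 = 26 Hz, appears at 16 Hz.
168 Hz mod fs = 12 Hz.
12 Hz ≤ fs/2 = 26 Hz, appears at 12 Hz.
88 Hz and 120 Hz both map to 16 Hz.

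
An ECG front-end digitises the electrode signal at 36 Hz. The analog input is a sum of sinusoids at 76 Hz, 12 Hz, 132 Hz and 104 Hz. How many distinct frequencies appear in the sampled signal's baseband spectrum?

fs/2 = 18 Hz.
76 Hz mod fs = 4 Hz.
4 Hz ≤ fs/2 = 18 Hz, appears at 4 Hz.
12 Hz ≤ fs/2 = 18 Hz, passes unchanged.
132 Hz mod fs = 24 Hz.
24 Hz > fs/2 = 18 Hz, folds to fs − 24 Hz = 12 Hz.
104 Hz mod fs = 32 Hz.
32 Hz > fs/2 = 18 Hz, folds to fs − 32 Hz = 4 Hz.
Distinct values: {4 Hz, 12 Hz} → 2.

2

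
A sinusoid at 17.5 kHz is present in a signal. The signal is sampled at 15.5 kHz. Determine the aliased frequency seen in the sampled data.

2 kHz

17.5 kHz mod fs = 2 kHz.
2 kHz ≤ fs/2 = 7.75 kHz, appears at 2 kHz.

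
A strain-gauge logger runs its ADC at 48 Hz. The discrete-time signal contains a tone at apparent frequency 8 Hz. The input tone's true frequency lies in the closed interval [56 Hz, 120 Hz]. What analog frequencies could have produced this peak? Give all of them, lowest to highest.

56 Hz, 88 Hz, 104 Hz

Frequencies that alias to 8 Hz are k·fs ± 8 Hz for integer k ≥ 0.
k=0: 8 Hz.
k=1: 40 Hz, 56 Hz.
k=2: 88 Hz, 104 Hz.
k=3: 136 Hz, 152 Hz.
Within [56 Hz, 120 Hz]: 56 Hz, 88 Hz, 104 Hz.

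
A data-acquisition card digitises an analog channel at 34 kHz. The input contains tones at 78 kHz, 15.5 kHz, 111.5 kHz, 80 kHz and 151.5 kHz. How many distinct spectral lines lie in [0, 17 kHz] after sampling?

fs/2 = 17 kHz.
78 kHz mod fs = 10 kHz.
10 kHz ≤ fs/2 = 17 kHz, appears at 10 kHz.
15.5 kHz ≤ fs/2 = 17 kHz, passes unchanged.
111.5 kHz mod fs = 9.5 kHz.
9.5 kHz ≤ fs/2 = 17 kHz, appears at 9.5 kHz.
80 kHz mod fs = 12 kHz.
12 kHz ≤ fs/2 = 17 kHz, appears at 12 kHz.
151.5 kHz mod fs = 15.5 kHz.
15.5 kHz ≤ fs/2 = 17 kHz, appears at 15.5 kHz.
Distinct values: {9.5 kHz, 10 kHz, 12 kHz, 15.5 kHz} → 4.

4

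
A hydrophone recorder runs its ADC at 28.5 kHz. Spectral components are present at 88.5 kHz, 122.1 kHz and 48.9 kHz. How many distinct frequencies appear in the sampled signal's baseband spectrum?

fs/2 = 14.25 kHz.
88.5 kHz mod fs = 3 kHz.
3 kHz ≤ fs/2 = 14.25 kHz, appears at 3 kHz.
122.1 kHz mod fs = 8.1 kHz.
8.1 kHz ≤ fs/2 = 14.25 kHz, appears at 8.1 kHz.
48.9 kHz mod fs = 20.4 kHz.
20.4 kHz > fs/2 = 14.25 kHz, folds to fs − 20.4 kHz = 8.1 kHz.
Distinct values: {3 kHz, 8.1 kHz} → 2.

2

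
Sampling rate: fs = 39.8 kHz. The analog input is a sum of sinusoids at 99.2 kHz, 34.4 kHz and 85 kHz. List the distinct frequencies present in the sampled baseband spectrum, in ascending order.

fs/2 = 19.9 kHz.
99.2 kHz mod fs = 19.6 kHz.
19.6 kHz ≤ fs/2 = 19.9 kHz, appears at 19.6 kHz.
34.4 kHz > fs/2 = 19.9 kHz, folds to fs − 34.4 kHz = 5.4 kHz.
85 kHz mod fs = 5.4 kHz.
5.4 kHz ≤ fs/2 = 19.9 kHz, appears at 5.4 kHz.
Distinct values: {5.4 kHz, 19.6 kHz}.

5.4 kHz, 19.6 kHz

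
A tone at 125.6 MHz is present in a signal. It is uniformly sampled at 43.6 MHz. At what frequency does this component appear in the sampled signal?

5.2 MHz

125.6 MHz mod fs = 38.4 MHz.
38.4 MHz > fs/2 = 21.8 MHz, folds to fs − 38.4 MHz = 5.2 MHz.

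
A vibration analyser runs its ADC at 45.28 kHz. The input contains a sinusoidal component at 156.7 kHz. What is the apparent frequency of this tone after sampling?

20.86 kHz

156.7 kHz mod fs = 20.86 kHz.
20.86 kHz ≤ fs/2 = 22.64 kHz, appears at 20.86 kHz.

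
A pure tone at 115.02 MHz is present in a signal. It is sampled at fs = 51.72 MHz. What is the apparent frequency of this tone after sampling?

11.58 MHz

115.02 MHz mod fs = 11.58 MHz.
11.58 MHz ≤ fs/2 = 25.86 MHz, appears at 11.58 MHz.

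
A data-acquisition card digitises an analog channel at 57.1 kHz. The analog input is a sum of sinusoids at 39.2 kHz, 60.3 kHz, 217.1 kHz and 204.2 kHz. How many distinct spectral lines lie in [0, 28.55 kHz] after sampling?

4

fs/2 = 28.55 kHz.
39.2 kHz > fs/2 = 28.55 kHz, folds to fs − 39.2 kHz = 17.9 kHz.
60.3 kHz mod fs = 3.2 kHz.
3.2 kHz ≤ fs/2 = 28.55 kHz, appears at 3.2 kHz.
217.1 kHz mod fs = 45.8 kHz.
45.8 kHz > fs/2 = 28.55 kHz, folds to fs − 45.8 kHz = 11.3 kHz.
204.2 kHz mod fs = 32.9 kHz.
32.9 kHz > fs/2 = 28.55 kHz, folds to fs − 32.9 kHz = 24.2 kHz.
Distinct values: {3.2 kHz, 11.3 kHz, 17.9 kHz, 24.2 kHz} → 4.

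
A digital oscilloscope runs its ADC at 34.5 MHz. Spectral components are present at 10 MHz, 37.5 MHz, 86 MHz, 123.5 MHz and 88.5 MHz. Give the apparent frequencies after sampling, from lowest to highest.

3 MHz, 10 MHz, 14.5 MHz, 15 MHz, 17 MHz

fs/2 = 17.25 MHz.
10 MHz ≤ fs/2 = 17.25 MHz, passes unchanged.
37.5 MHz mod fs = 3 MHz.
3 MHz ≤ fs/2 = 17.25 MHz, appears at 3 MHz.
86 MHz mod fs = 17 MHz.
17 MHz ≤ fs/2 = 17.25 MHz, appears at 17 MHz.
123.5 MHz mod fs = 20 MHz.
20 MHz > fs/2 = 17.25 MHz, folds to fs − 20 MHz = 14.5 MHz.
88.5 MHz mod fs = 19.5 MHz.
19.5 MHz > fs/2 = 17.25 MHz, folds to fs − 19.5 MHz = 15 MHz.
Distinct values: {3 MHz, 10 MHz, 14.5 MHz, 15 MHz, 17 MHz}.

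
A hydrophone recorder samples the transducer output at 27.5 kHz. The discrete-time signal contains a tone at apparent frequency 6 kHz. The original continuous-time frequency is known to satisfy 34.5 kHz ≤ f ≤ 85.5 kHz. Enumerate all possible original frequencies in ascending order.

Frequencies that alias to 6 kHz are k·fs ± 6 kHz for integer k ≥ 0.
k=0: 6 kHz.
k=1: 21.5 kHz, 33.5 kHz.
k=2: 49 kHz, 61 kHz.
k=3: 76.5 kHz, 88.5 kHz.
k=4: 104 kHz, 116 kHz.
Within [34.5 kHz, 85.5 kHz]: 49 kHz, 61 kHz, 76.5 kHz.

49 kHz, 61 kHz, 76.5 kHz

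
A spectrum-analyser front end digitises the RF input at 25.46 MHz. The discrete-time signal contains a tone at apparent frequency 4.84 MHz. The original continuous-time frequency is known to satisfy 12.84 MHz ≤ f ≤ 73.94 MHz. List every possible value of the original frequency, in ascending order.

20.62 MHz, 30.3 MHz, 46.08 MHz, 55.76 MHz, 71.54 MHz

Frequencies that alias to 4.84 MHz are k·fs ± 4.84 MHz for integer k ≥ 0.
k=0: 4.84 MHz.
k=1: 20.62 MHz, 30.3 MHz.
k=2: 46.08 MHz, 55.76 MHz.
k=3: 71.54 MHz, 81.22 MHz.
k=4: 97 MHz, 106.68 MHz.
Within [12.84 MHz, 73.94 MHz]: 20.62 MHz, 30.3 MHz, 46.08 MHz, 55.76 MHz, 71.54 MHz.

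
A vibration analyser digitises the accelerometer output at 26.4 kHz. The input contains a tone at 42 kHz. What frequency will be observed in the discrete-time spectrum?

10.8 kHz

42 kHz mod fs = 15.6 kHz.
15.6 kHz > fs/2 = 13.2 kHz, folds to fs − 15.6 kHz = 10.8 kHz.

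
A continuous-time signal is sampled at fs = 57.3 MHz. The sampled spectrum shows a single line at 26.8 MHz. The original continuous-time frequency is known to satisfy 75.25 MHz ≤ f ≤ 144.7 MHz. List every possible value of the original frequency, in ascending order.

84.1 MHz, 87.8 MHz, 141.4 MHz

Frequencies that alias to 26.8 MHz are k·fs ± 26.8 MHz for integer k ≥ 0.
k=0: 26.8 MHz.
k=1: 30.5 MHz, 84.1 MHz.
k=2: 87.8 MHz, 141.4 MHz.
k=3: 145.1 MHz, 198.7 MHz.
Within [75.25 MHz, 144.7 MHz]: 84.1 MHz, 87.8 MHz, 141.4 MHz.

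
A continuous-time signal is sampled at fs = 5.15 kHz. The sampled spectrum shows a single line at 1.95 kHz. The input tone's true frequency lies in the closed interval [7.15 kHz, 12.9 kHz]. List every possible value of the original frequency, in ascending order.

Frequencies that alias to 1.95 kHz are k·fs ± 1.95 kHz for integer k ≥ 0.
k=0: 1.95 kHz.
k=1: 3.2 kHz, 7.1 kHz.
k=2: 8.35 kHz, 12.25 kHz.
k=3: 13.5 kHz, 17.4 kHz.
Within [7.15 kHz, 12.9 kHz]: 8.35 kHz, 12.25 kHz.

8.35 kHz, 12.25 kHz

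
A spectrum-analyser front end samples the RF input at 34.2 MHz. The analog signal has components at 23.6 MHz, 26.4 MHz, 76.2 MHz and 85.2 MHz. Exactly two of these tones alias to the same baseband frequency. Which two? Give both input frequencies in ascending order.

26.4 MHz, 76.2 MHz

fs/2 = 17.1 MHz.
23.6 MHz > fs/2 = 17.1 MHz, folds to fs − 23.6 MHz = 10.6 MHz.
26.4 MHz > fs/2 = 17.1 MHz, folds to fs − 26.4 MHz = 7.8 MHz.
76.2 MHz mod fs = 7.8 MHz.
7.8 MHz ≤ fs/2 = 17.1 MHz, appears at 7.8 MHz.
85.2 MHz mod fs = 16.8 MHz.
16.8 MHz ≤ fs/2 = 17.1 MHz, appears at 16.8 MHz.
26.4 MHz and 76.2 MHz both map to 7.8 MHz.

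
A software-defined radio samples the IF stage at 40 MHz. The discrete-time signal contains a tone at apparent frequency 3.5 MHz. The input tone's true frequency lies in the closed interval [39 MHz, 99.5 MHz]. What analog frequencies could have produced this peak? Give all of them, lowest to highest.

Frequencies that alias to 3.5 MHz are k·fs ± 3.5 MHz for integer k ≥ 0.
k=0: 3.5 MHz.
k=1: 36.5 MHz, 43.5 MHz.
k=2: 76.5 MHz, 83.5 MHz.
k=3: 116.5 MHz, 123.5 MHz.
Within [39 MHz, 99.5 MHz]: 43.5 MHz, 76.5 MHz, 83.5 MHz.

43.5 MHz, 76.5 MHz, 83.5 MHz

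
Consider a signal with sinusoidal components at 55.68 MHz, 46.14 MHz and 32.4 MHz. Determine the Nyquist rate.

Highest-frequency component: 55.68 MHz.
Nyquist rate = 2 × 55.68 MHz = 111.36 MHz.

111.36 MHz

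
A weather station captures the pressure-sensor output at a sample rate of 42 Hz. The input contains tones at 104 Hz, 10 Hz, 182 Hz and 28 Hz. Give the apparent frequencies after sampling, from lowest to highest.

10 Hz, 14 Hz, 20 Hz

fs/2 = 21 Hz.
104 Hz mod fs = 20 Hz.
20 Hz ≤ fs/2 = 21 Hz, appears at 20 Hz.
10 Hz ≤ fs/2 = 21 Hz, passes unchanged.
182 Hz mod fs = 14 Hz.
14 Hz ≤ fs/2 = 21 Hz, appears at 14 Hz.
28 Hz > fs/2 = 21 Hz, folds to fs − 28 Hz = 14 Hz.
Distinct values: {10 Hz, 14 Hz, 20 Hz}.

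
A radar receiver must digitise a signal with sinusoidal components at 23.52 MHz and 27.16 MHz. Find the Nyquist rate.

54.32 MHz

Highest-frequency component: 27.16 MHz.
Nyquist rate = 2 × 27.16 MHz = 54.32 MHz.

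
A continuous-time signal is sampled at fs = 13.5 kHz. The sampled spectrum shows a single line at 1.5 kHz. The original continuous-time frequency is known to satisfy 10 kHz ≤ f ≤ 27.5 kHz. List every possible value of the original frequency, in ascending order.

Frequencies that alias to 1.5 kHz are k·fs ± 1.5 kHz for integer k ≥ 0.
k=0: 1.5 kHz.
k=1: 12 kHz, 15 kHz.
k=2: 25.5 kHz, 28.5 kHz.
k=3: 39 kHz, 42 kHz.
Within [10 kHz, 27.5 kHz]: 12 kHz, 15 kHz, 25.5 kHz.

12 kHz, 15 kHz, 25.5 kHz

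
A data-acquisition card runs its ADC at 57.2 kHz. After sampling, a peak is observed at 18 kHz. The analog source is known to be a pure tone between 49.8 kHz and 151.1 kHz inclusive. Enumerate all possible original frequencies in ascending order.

Frequencies that alias to 18 kHz are k·fs ± 18 kHz for integer k ≥ 0.
k=0: 18 kHz.
k=1: 39.2 kHz, 75.2 kHz.
k=2: 96.4 kHz, 132.4 kHz.
k=3: 153.6 kHz, 189.6 kHz.
Within [49.8 kHz, 151.1 kHz]: 75.2 kHz, 96.4 kHz, 132.4 kHz.

75.2 kHz, 96.4 kHz, 132.4 kHz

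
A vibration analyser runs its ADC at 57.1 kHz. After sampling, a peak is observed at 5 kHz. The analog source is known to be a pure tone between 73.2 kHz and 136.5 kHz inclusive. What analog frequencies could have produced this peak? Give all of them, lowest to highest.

Frequencies that alias to 5 kHz are k·fs ± 5 kHz for integer k ≥ 0.
k=0: 5 kHz.
k=1: 52.1 kHz, 62.1 kHz.
k=2: 109.2 kHz, 119.2 kHz.
k=3: 166.3 kHz, 176.3 kHz.
Within [73.2 kHz, 136.5 kHz]: 109.2 kHz, 119.2 kHz.

109.2 kHz, 119.2 kHz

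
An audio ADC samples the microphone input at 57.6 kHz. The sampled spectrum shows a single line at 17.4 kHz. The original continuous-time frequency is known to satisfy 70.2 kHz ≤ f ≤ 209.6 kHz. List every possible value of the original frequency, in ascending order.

Frequencies that alias to 17.4 kHz are k·fs ± 17.4 kHz for integer k ≥ 0.
k=0: 17.4 kHz.
k=1: 40.2 kHz, 75 kHz.
k=2: 97.8 kHz, 132.6 kHz.
k=3: 155.4 kHz, 190.2 kHz.
k=4: 213 kHz, 247.8 kHz.
Within [70.2 kHz, 209.6 kHz]: 75 kHz, 97.8 kHz, 132.6 kHz, 155.4 kHz, 190.2 kHz.

75 kHz, 97.8 kHz, 132.6 kHz, 155.4 kHz, 190.2 kHz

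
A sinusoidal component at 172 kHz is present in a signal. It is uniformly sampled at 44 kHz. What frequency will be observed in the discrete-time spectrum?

172 kHz mod fs = 40 kHz.
40 kHz > fs/2 = 22 kHz, folds to fs − 40 kHz = 4 kHz.

4 kHz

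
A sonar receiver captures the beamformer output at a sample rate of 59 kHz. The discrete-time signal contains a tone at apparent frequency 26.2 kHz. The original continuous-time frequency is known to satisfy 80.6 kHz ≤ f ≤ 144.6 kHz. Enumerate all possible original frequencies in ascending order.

Frequencies that alias to 26.2 kHz are k·fs ± 26.2 kHz for integer k ≥ 0.
k=0: 26.2 kHz.
k=1: 32.8 kHz, 85.2 kHz.
k=2: 91.8 kHz, 144.2 kHz.
k=3: 150.8 kHz, 203.2 kHz.
Within [80.6 kHz, 144.6 kHz]: 85.2 kHz, 91.8 kHz, 144.2 kHz.

85.2 kHz, 91.8 kHz, 144.2 kHz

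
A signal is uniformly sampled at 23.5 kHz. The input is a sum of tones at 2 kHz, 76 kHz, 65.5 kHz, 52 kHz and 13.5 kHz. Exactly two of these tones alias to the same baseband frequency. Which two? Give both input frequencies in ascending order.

52 kHz, 65.5 kHz

fs/2 = 11.75 kHz.
2 kHz ≤ fs/2 = 11.75 kHz, passes unchanged.
76 kHz mod fs = 5.5 kHz.
5.5 kHz ≤ fs/2 = 11.75 kHz, appears at 5.5 kHz.
65.5 kHz mod fs = 18.5 kHz.
18.5 kHz > fs/2 = 11.75 kHz, folds to fs − 18.5 kHz = 5 kHz.
52 kHz mod fs = 5 kHz.
5 kHz ≤ fs/2 = 11.75 kHz, appears at 5 kHz.
13.5 kHz > fs/2 = 11.75 kHz, folds to fs − 13.5 kHz = 10 kHz.
52 kHz and 65.5 kHz both map to 5 kHz.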